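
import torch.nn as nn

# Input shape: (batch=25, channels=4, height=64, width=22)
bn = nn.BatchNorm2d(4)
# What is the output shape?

Input shape: (25, 4, 64, 22)
Output shape: (25, 4, 64, 22)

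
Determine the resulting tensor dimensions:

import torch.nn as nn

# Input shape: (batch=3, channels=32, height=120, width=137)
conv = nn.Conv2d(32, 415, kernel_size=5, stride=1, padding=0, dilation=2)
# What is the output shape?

Input shape: (3, 32, 120, 137)
Output shape: (3, 415, 112, 129)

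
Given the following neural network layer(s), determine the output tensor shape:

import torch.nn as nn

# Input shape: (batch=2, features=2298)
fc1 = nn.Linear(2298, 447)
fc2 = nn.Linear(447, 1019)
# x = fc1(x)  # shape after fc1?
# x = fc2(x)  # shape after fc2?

Input shape: (2, 2298)
  -> after fc1: (2, 447)
Output shape: (2, 1019)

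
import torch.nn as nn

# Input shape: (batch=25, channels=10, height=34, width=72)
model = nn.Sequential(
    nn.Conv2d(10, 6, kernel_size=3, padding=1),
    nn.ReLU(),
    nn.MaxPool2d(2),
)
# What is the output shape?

Input shape: (25, 10, 34, 72)
  -> after Conv2d: (25, 6, 34, 72)
  -> after ReLU: (25, 6, 34, 72)
Output shape: (25, 6, 17, 36)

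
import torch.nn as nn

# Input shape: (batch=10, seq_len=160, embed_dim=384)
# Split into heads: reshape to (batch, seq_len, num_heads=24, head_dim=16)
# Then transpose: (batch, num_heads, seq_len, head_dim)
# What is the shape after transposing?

Input shape: (10, 160, 384)
  -> after reshape: (10, 160, 24, 16)
Output shape: (10, 24, 160, 16)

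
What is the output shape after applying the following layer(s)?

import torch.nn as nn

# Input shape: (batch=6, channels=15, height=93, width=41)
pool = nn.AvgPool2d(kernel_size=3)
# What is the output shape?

Input shape: (6, 15, 93, 41)
Output shape: (6, 15, 31, 13)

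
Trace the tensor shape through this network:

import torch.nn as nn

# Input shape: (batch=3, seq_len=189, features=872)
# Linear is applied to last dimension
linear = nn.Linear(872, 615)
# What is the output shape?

Input shape: (3, 189, 872)
Output shape: (3, 189, 615)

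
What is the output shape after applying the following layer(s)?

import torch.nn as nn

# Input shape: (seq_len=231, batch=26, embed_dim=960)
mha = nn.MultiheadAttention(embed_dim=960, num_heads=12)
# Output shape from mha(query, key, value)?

Input shape: (231, 26, 960)
Output shape: (231, 26, 960)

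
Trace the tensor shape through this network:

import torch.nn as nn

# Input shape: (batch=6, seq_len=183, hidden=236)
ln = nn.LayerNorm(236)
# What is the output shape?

Input shape: (6, 183, 236)
Output shape: (6, 183, 236)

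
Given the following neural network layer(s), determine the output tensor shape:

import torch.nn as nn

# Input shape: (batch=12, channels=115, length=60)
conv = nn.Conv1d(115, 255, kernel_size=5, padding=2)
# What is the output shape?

Input shape: (12, 115, 60)
Output shape: (12, 255, 60)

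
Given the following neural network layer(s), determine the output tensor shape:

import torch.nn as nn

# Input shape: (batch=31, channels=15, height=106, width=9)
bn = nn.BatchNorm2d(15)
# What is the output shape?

Input shape: (31, 15, 106, 9)
Output shape: (31, 15, 106, 9)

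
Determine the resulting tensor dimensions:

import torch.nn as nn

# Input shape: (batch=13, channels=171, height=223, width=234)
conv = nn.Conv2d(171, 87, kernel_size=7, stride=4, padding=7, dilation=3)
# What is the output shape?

Input shape: (13, 171, 223, 234)
Output shape: (13, 87, 55, 58)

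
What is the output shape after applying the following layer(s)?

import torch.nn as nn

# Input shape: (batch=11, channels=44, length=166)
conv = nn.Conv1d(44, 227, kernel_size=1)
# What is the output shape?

Input shape: (11, 44, 166)
Output shape: (11, 227, 166)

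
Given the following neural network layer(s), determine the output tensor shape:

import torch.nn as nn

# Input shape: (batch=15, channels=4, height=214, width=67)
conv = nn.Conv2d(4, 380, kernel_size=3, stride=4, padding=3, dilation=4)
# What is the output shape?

Input shape: (15, 4, 214, 67)
Output shape: (15, 380, 53, 17)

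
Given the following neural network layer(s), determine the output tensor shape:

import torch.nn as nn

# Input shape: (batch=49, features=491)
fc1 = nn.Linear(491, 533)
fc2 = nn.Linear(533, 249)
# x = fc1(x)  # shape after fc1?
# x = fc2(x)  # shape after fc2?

Input shape: (49, 491)
  -> after fc1: (49, 533)
Output shape: (49, 249)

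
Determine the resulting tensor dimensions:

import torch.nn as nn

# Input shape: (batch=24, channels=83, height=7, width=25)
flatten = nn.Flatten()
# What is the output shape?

Input shape: (24, 83, 7, 25)
Output shape: (24, 14525)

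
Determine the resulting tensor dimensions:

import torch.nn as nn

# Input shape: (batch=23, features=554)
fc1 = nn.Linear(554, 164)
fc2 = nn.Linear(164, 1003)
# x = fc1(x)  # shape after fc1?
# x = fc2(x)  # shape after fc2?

Input shape: (23, 554)
  -> after fc1: (23, 164)
Output shape: (23, 1003)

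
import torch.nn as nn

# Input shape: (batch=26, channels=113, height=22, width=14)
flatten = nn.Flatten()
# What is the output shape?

Input shape: (26, 113, 22, 14)
Output shape: (26, 34804)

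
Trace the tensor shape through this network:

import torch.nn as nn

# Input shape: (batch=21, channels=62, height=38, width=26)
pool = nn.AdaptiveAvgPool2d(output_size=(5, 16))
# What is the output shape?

Input shape: (21, 62, 38, 26)
Output shape: (21, 62, 5, 16)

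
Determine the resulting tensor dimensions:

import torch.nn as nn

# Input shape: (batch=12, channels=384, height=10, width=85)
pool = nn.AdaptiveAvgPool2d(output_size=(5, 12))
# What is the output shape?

Input shape: (12, 384, 10, 85)
Output shape: (12, 384, 5, 12)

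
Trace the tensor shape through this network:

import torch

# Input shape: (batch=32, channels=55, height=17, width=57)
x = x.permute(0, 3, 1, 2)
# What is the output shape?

Input shape: (32, 55, 17, 57)
Output shape: (32, 57, 55, 17)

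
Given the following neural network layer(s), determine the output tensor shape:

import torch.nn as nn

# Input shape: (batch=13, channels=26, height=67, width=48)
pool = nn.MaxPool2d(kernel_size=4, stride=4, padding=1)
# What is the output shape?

Input shape: (13, 26, 67, 48)
Output shape: (13, 26, 17, 12)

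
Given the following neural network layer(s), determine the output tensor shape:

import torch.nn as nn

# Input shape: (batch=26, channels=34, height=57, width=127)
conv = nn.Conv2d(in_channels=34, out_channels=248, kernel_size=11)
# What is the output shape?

Input shape: (26, 34, 57, 127)
Output shape: (26, 248, 47, 117)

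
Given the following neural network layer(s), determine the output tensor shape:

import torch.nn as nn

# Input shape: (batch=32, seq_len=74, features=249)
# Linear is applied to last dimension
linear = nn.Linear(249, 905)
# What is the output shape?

Input shape: (32, 74, 249)
Output shape: (32, 74, 905)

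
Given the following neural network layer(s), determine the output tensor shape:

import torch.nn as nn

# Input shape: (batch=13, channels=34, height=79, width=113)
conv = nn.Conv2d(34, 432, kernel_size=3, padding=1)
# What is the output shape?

Input shape: (13, 34, 79, 113)
Output shape: (13, 432, 79, 113)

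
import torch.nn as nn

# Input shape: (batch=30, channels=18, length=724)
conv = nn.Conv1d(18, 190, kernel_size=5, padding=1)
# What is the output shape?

Input shape: (30, 18, 724)
Output shape: (30, 190, 722)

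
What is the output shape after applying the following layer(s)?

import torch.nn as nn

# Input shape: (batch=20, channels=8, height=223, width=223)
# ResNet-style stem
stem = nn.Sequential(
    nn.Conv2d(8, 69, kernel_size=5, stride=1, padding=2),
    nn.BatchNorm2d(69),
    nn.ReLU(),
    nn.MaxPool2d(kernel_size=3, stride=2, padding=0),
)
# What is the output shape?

Input shape: (20, 8, 223, 223)
  -> after Conv2d 5x5 stride=1: (20, 69, 223, 223)
Output shape: (20, 69, 111, 111)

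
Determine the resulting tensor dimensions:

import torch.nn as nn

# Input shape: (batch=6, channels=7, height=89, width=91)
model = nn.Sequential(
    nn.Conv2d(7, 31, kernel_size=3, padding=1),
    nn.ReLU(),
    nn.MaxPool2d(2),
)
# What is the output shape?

Input shape: (6, 7, 89, 91)
  -> after Conv2d: (6, 31, 89, 91)
  -> after ReLU: (6, 31, 89, 91)
Output shape: (6, 31, 44, 45)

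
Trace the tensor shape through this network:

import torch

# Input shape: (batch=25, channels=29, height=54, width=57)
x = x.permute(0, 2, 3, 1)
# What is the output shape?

Input shape: (25, 29, 54, 57)
Output shape: (25, 54, 57, 29)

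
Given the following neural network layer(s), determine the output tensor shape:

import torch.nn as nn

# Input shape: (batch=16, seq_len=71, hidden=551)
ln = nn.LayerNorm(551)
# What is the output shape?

Input shape: (16, 71, 551)
Output shape: (16, 71, 551)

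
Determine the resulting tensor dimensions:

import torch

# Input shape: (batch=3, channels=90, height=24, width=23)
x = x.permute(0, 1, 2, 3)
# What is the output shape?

Input shape: (3, 90, 24, 23)
Output shape: (3, 90, 24, 23)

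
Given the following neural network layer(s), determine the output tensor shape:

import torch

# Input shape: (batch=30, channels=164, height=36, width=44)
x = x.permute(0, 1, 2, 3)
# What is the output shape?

Input shape: (30, 164, 36, 44)
Output shape: (30, 164, 36, 44)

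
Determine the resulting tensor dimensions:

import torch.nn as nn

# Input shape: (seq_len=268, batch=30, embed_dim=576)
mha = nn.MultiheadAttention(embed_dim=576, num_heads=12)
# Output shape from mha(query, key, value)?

Input shape: (268, 30, 576)
Output shape: (268, 30, 576)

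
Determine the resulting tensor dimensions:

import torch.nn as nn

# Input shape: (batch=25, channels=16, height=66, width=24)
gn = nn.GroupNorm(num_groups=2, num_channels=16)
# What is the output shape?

Input shape: (25, 16, 66, 24)
Output shape: (25, 16, 66, 24)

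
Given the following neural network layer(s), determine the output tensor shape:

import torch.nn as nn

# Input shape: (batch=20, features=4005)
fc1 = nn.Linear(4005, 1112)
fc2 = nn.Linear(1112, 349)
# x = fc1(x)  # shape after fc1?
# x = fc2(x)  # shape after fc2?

Input shape: (20, 4005)
  -> after fc1: (20, 1112)
Output shape: (20, 349)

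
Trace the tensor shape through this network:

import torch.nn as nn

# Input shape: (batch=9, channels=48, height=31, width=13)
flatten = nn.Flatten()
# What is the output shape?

Input shape: (9, 48, 31, 13)
Output shape: (9, 19344)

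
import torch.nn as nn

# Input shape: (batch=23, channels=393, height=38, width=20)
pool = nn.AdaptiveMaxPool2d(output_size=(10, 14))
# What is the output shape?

Input shape: (23, 393, 38, 20)
Output shape: (23, 393, 10, 14)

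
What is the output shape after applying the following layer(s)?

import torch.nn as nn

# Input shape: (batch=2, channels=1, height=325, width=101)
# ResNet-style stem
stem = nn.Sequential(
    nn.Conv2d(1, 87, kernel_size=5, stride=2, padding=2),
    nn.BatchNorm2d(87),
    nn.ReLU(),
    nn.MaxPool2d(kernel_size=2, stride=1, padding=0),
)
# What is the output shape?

Input shape: (2, 1, 325, 101)
  -> after Conv2d 5x5 stride=2: (2, 87, 163, 51)
Output shape: (2, 87, 162, 50)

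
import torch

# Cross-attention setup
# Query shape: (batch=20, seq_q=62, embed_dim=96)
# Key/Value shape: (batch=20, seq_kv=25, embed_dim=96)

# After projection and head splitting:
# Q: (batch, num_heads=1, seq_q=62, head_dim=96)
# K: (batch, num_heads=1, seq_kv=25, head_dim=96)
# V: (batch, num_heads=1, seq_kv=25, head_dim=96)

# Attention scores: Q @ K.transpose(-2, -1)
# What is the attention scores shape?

Input shape: (20, 62, 96)
Output shape: (20, 1, 62, 25)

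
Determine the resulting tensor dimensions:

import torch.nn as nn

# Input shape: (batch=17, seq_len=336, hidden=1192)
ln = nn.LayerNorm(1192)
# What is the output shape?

Input shape: (17, 336, 1192)
Output shape: (17, 336, 1192)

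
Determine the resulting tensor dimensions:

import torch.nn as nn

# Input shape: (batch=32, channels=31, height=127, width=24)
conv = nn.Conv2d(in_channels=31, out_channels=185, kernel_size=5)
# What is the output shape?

Input shape: (32, 31, 127, 24)
Output shape: (32, 185, 123, 20)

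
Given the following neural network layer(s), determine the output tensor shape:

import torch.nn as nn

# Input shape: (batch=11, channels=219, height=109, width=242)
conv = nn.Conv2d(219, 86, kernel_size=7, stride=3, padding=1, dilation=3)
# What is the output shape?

Input shape: (11, 219, 109, 242)
Output shape: (11, 86, 31, 76)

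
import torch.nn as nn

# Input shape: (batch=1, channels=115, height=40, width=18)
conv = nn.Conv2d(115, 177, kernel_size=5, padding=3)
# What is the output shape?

Input shape: (1, 115, 40, 18)
Output shape: (1, 177, 42, 20)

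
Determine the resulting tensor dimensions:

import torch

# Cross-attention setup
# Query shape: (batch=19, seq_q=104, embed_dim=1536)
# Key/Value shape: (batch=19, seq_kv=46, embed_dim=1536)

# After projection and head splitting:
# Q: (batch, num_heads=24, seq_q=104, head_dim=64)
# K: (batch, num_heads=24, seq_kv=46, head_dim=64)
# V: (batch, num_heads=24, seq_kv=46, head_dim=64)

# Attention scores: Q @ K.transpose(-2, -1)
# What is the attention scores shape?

Input shape: (19, 104, 1536)
Output shape: (19, 24, 104, 46)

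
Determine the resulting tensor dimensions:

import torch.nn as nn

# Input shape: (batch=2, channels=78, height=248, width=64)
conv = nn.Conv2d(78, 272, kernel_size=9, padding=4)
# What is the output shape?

Input shape: (2, 78, 248, 64)
Output shape: (2, 272, 248, 64)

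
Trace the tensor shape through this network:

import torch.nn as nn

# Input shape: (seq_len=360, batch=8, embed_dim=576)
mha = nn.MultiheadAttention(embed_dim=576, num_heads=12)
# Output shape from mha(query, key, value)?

Input shape: (360, 8, 576)
Output shape: (360, 8, 576)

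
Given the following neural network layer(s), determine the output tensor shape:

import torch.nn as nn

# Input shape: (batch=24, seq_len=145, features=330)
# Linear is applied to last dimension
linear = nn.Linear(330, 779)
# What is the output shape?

Input shape: (24, 145, 330)
Output shape: (24, 145, 779)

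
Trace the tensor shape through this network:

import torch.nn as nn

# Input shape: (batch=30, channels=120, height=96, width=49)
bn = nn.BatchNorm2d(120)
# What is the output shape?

Input shape: (30, 120, 96, 49)
Output shape: (30, 120, 96, 49)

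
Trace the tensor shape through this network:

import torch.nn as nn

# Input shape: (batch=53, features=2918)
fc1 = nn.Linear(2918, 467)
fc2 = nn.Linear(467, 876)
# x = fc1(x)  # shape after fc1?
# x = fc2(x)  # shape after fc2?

Input shape: (53, 2918)
  -> after fc1: (53, 467)
Output shape: (53, 876)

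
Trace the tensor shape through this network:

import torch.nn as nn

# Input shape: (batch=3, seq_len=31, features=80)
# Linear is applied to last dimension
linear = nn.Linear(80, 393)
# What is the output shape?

Input shape: (3, 31, 80)
Output shape: (3, 31, 393)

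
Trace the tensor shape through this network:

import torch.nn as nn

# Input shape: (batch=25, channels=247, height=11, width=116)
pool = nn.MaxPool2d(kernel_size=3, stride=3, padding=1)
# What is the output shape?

Input shape: (25, 247, 11, 116)
Output shape: (25, 247, 4, 39)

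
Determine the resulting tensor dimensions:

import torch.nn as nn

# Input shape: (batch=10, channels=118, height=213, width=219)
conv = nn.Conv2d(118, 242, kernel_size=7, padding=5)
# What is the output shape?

Input shape: (10, 118, 213, 219)
Output shape: (10, 242, 217, 223)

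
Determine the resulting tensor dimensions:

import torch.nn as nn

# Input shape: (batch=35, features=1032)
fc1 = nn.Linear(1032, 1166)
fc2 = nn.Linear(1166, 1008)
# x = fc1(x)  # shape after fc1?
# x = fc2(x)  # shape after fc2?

Input shape: (35, 1032)
  -> after fc1: (35, 1166)
Output shape: (35, 1008)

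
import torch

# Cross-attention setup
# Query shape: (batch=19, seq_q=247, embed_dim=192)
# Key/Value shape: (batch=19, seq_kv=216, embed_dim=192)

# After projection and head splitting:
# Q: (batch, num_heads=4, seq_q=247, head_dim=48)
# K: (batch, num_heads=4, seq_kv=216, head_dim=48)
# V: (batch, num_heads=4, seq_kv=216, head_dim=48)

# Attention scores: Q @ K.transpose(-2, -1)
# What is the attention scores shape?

Input shape: (19, 247, 192)
Output shape: (19, 4, 247, 216)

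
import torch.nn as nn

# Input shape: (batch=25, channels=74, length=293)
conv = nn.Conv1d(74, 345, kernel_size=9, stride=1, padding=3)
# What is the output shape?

Input shape: (25, 74, 293)
Output shape: (25, 345, 291)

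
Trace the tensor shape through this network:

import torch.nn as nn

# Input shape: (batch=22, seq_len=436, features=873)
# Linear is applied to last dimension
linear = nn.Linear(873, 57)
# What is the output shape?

Input shape: (22, 436, 873)
Output shape: (22, 436, 57)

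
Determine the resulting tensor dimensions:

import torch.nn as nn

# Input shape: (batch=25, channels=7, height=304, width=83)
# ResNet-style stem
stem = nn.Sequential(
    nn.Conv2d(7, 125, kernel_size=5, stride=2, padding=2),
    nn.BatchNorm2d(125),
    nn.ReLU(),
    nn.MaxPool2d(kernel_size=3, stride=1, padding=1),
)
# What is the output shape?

Input shape: (25, 7, 304, 83)
  -> after Conv2d 5x5 stride=2: (25, 125, 152, 42)
Output shape: (25, 125, 152, 42)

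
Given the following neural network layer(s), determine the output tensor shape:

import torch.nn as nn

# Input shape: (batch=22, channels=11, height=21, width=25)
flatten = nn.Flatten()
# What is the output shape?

Input shape: (22, 11, 21, 25)
Output shape: (22, 5775)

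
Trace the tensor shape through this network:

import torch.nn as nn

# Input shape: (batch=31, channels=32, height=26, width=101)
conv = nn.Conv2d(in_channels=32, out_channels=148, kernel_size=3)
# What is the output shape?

Input shape: (31, 32, 26, 101)
Output shape: (31, 148, 24, 99)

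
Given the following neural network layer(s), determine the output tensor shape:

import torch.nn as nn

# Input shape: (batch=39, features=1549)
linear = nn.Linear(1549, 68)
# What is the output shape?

Input shape: (39, 1549)
Output shape: (39, 68)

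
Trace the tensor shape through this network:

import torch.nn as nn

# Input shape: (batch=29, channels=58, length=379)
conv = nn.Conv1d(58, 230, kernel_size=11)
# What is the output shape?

Input shape: (29, 58, 379)
Output shape: (29, 230, 369)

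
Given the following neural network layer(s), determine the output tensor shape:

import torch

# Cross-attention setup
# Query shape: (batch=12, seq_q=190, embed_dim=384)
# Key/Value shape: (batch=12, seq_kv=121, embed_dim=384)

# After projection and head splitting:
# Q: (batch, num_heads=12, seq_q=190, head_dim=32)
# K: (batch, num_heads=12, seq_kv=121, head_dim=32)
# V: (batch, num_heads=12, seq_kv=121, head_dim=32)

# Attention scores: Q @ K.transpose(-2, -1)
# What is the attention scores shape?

Input shape: (12, 190, 384)
Output shape: (12, 12, 190, 121)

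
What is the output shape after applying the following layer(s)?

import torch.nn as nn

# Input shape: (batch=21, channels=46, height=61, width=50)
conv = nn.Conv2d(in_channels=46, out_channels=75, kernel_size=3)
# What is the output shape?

Input shape: (21, 46, 61, 50)
Output shape: (21, 75, 59, 48)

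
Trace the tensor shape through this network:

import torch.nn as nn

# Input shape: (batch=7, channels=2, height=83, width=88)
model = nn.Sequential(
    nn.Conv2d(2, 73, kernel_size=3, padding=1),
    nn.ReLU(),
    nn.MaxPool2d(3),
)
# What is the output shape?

Input shape: (7, 2, 83, 88)
  -> after Conv2d: (7, 73, 83, 88)
  -> after ReLU: (7, 73, 83, 88)
Output shape: (7, 73, 27, 29)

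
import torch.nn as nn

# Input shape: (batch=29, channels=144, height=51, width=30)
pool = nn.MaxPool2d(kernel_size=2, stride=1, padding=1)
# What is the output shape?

Input shape: (29, 144, 51, 30)
Output shape: (29, 144, 52, 31)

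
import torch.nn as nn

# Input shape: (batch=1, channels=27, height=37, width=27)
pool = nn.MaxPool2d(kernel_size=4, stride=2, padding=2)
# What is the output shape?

Input shape: (1, 27, 37, 27)
Output shape: (1, 27, 19, 14)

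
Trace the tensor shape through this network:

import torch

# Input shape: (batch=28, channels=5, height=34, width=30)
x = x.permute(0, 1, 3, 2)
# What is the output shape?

Input shape: (28, 5, 34, 30)
Output shape: (28, 5, 30, 34)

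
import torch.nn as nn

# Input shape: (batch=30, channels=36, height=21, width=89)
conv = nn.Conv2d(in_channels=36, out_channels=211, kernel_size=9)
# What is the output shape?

Input shape: (30, 36, 21, 89)
Output shape: (30, 211, 13, 81)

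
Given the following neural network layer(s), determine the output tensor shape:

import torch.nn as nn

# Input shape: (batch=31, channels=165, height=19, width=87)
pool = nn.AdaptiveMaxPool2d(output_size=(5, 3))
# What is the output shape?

Input shape: (31, 165, 19, 87)
Output shape: (31, 165, 5, 3)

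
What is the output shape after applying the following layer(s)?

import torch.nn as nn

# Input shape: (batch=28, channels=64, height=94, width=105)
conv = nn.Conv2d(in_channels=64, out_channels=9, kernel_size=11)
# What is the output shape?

Input shape: (28, 64, 94, 105)
Output shape: (28, 9, 84, 95)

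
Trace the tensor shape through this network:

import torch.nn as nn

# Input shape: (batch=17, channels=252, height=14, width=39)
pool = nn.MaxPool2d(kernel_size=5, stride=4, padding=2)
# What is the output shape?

Input shape: (17, 252, 14, 39)
Output shape: (17, 252, 4, 10)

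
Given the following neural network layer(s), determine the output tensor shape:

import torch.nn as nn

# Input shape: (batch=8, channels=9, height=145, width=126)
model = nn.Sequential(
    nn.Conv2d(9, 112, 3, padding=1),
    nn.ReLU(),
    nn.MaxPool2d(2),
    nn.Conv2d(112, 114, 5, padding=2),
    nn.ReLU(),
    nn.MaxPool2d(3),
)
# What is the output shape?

Input shape: (8, 9, 145, 126)
  -> after first Conv2d: (8, 112, 145, 126)
  -> after first MaxPool2d: (8, 112, 72, 63)
  -> after second Conv2d: (8, 114, 72, 63)
Output shape: (8, 114, 24, 21)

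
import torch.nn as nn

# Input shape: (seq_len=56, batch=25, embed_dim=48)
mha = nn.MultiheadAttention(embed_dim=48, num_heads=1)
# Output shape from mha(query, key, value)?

Input shape: (56, 25, 48)
Output shape: (56, 25, 48)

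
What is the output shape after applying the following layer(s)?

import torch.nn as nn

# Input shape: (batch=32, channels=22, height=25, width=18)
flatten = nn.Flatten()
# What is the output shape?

Input shape: (32, 22, 25, 18)
Output shape: (32, 9900)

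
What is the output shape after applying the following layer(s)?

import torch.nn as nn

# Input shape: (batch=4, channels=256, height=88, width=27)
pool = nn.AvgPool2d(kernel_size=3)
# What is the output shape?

Input shape: (4, 256, 88, 27)
Output shape: (4, 256, 29, 9)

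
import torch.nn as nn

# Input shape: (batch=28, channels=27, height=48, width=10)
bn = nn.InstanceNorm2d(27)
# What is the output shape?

Input shape: (28, 27, 48, 10)
Output shape: (28, 27, 48, 10)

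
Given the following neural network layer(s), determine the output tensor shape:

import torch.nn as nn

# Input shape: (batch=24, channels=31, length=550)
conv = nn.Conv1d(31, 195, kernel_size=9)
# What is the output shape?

Input shape: (24, 31, 550)
Output shape: (24, 195, 542)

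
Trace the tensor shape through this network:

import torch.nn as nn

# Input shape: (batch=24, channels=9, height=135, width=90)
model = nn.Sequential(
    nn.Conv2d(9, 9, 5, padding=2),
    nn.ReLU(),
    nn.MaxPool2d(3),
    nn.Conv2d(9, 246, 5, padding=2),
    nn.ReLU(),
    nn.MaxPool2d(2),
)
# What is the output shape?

Input shape: (24, 9, 135, 90)
  -> after first Conv2d: (24, 9, 135, 90)
  -> after first MaxPool2d: (24, 9, 45, 30)
  -> after second Conv2d: (24, 246, 45, 30)
Output shape: (24, 246, 22, 15)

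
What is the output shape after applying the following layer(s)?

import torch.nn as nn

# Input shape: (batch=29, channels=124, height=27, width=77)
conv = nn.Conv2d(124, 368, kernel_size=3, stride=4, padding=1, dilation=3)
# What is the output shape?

Input shape: (29, 124, 27, 77)
Output shape: (29, 368, 6, 19)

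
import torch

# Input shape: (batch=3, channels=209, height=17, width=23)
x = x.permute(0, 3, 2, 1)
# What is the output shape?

Input shape: (3, 209, 17, 23)
Output shape: (3, 23, 17, 209)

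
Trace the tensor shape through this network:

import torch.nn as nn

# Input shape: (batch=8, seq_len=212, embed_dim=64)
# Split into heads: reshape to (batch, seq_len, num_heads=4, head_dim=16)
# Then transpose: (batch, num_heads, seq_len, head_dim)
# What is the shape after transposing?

Input shape: (8, 212, 64)
  -> after reshape: (8, 212, 4, 16)
Output shape: (8, 4, 212, 16)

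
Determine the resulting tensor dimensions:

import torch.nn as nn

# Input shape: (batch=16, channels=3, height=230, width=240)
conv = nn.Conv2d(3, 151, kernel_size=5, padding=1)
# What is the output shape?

Input shape: (16, 3, 230, 240)
Output shape: (16, 151, 228, 238)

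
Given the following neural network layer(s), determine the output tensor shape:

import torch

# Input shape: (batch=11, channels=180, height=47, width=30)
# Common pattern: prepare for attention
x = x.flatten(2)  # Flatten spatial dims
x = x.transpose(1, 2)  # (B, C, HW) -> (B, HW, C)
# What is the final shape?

Input shape: (11, 180, 47, 30)
  -> after flatten(2): (11, 180, 1410)
Output shape: (11, 1410, 180)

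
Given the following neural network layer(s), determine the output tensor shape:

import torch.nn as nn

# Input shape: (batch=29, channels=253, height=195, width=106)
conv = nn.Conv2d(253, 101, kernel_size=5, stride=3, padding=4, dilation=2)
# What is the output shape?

Input shape: (29, 253, 195, 106)
Output shape: (29, 101, 65, 36)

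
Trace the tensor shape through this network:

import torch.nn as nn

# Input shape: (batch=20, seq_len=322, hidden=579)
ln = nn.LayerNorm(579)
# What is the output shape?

Input shape: (20, 322, 579)
Output shape: (20, 322, 579)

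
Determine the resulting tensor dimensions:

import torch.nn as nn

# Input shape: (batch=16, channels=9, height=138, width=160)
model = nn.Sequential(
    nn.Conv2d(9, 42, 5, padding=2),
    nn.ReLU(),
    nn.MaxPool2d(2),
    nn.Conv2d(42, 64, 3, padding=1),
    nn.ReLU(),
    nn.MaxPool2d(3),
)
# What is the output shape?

Input shape: (16, 9, 138, 160)
  -> after first Conv2d: (16, 42, 138, 160)
  -> after first MaxPool2d: (16, 42, 69, 80)
  -> after second Conv2d: (16, 64, 69, 80)
Output shape: (16, 64, 23, 26)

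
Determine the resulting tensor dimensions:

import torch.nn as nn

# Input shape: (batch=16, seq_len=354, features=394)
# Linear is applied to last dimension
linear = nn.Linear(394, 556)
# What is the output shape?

Input shape: (16, 354, 394)
Output shape: (16, 354, 556)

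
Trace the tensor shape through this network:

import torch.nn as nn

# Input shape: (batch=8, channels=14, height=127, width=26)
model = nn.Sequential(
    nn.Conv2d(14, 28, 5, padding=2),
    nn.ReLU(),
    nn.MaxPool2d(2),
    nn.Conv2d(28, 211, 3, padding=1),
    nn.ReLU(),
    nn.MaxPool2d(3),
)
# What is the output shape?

Input shape: (8, 14, 127, 26)
  -> after first Conv2d: (8, 28, 127, 26)
  -> after first MaxPool2d: (8, 28, 63, 13)
  -> after second Conv2d: (8, 211, 63, 13)
Output shape: (8, 211, 21, 4)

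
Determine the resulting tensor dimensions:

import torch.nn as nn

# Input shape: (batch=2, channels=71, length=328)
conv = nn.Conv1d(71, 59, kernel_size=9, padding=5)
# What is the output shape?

Input shape: (2, 71, 328)
Output shape: (2, 59, 330)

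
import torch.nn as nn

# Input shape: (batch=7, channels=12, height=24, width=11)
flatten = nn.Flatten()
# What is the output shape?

Input shape: (7, 12, 24, 11)
Output shape: (7, 3168)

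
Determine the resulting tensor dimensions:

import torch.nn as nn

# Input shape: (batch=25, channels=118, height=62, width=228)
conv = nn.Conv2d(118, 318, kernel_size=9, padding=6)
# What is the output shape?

Input shape: (25, 118, 62, 228)
Output shape: (25, 318, 66, 232)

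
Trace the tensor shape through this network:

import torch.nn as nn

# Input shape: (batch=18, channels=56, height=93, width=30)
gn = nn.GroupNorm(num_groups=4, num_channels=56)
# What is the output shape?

Input shape: (18, 56, 93, 30)
Output shape: (18, 56, 93, 30)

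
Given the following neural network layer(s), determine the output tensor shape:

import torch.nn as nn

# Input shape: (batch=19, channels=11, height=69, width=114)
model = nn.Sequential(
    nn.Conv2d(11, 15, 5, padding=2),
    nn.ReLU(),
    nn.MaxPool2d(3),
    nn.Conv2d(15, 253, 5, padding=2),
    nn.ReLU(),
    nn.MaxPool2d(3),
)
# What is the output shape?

Input shape: (19, 11, 69, 114)
  -> after first Conv2d: (19, 15, 69, 114)
  -> after first MaxPool2d: (19, 15, 23, 38)
  -> after second Conv2d: (19, 253, 23, 38)
Output shape: (19, 253, 7, 12)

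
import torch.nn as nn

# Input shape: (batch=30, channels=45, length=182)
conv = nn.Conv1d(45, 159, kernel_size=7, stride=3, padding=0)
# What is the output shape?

Input shape: (30, 45, 182)
Output shape: (30, 159, 59)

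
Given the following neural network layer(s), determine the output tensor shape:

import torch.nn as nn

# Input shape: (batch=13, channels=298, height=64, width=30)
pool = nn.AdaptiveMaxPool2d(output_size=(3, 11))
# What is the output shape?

Input shape: (13, 298, 64, 30)
Output shape: (13, 298, 3, 11)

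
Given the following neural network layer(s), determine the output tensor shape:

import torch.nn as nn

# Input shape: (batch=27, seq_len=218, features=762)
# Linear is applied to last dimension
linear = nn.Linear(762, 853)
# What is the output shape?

Input shape: (27, 218, 762)
Output shape: (27, 218, 853)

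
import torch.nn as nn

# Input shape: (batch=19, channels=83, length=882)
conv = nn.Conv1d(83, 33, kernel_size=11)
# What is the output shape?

Input shape: (19, 83, 882)
Output shape: (19, 33, 872)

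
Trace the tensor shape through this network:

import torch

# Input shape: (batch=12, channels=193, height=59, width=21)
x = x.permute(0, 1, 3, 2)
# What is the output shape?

Input shape: (12, 193, 59, 21)
Output shape: (12, 193, 21, 59)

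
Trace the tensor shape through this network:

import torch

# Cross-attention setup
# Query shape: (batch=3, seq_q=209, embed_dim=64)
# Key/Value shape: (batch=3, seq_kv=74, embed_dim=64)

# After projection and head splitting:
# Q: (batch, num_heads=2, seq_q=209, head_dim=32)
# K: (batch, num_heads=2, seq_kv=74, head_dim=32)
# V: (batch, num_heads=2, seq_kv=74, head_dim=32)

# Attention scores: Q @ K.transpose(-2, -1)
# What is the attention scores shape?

Input shape: (3, 209, 64)
Output shape: (3, 2, 209, 74)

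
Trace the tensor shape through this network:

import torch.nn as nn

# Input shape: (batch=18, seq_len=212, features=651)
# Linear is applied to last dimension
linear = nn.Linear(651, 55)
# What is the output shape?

Input shape: (18, 212, 651)
Output shape: (18, 212, 55)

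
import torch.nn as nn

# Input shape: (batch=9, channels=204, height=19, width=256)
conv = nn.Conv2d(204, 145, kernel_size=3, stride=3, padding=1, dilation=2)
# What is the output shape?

Input shape: (9, 204, 19, 256)
Output shape: (9, 145, 6, 85)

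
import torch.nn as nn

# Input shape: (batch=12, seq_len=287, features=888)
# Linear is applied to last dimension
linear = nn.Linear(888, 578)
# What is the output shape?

Input shape: (12, 287, 888)
Output shape: (12, 287, 578)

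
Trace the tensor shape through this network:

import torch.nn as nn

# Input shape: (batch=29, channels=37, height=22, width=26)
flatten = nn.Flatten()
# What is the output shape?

Input shape: (29, 37, 22, 26)
Output shape: (29, 21164)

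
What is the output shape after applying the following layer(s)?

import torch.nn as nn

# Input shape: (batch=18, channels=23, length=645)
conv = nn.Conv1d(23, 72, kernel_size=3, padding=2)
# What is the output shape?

Input shape: (18, 23, 645)
Output shape: (18, 72, 647)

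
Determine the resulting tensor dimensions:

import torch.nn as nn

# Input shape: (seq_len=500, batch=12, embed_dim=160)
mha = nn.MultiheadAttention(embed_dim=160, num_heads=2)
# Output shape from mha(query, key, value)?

Input shape: (500, 12, 160)
Output shape: (500, 12, 160)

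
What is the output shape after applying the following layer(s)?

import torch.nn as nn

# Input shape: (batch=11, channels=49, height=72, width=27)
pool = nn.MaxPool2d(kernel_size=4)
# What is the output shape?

Input shape: (11, 49, 72, 27)
Output shape: (11, 49, 18, 6)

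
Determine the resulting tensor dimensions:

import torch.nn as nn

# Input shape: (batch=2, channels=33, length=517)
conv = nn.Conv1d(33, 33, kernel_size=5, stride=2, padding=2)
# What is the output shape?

Input shape: (2, 33, 517)
Output shape: (2, 33, 259)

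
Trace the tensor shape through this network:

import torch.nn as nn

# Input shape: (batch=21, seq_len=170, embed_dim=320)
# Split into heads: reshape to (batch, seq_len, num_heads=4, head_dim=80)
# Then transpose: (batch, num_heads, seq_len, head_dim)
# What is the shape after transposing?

Input shape: (21, 170, 320)
  -> after reshape: (21, 170, 4, 80)
Output shape: (21, 4, 170, 80)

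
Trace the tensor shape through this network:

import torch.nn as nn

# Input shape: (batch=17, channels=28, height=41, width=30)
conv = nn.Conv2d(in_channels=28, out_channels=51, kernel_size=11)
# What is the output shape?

Input shape: (17, 28, 41, 30)
Output shape: (17, 51, 31, 20)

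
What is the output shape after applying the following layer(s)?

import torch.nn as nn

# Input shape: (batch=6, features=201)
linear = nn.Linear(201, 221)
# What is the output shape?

Input shape: (6, 201)
Output shape: (6, 221)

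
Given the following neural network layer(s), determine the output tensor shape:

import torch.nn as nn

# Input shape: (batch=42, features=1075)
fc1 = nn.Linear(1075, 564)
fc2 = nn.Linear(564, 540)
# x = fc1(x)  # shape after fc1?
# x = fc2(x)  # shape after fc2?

Input shape: (42, 1075)
  -> after fc1: (42, 564)
Output shape: (42, 540)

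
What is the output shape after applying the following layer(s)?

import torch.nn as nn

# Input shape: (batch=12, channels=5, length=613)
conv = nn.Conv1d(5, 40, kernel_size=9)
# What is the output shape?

Input shape: (12, 5, 613)
Output shape: (12, 40, 605)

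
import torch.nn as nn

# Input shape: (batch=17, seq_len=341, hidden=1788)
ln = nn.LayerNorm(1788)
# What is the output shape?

Input shape: (17, 341, 1788)
Output shape: (17, 341, 1788)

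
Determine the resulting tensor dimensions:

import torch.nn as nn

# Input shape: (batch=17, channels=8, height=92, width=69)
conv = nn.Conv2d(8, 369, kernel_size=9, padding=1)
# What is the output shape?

Input shape: (17, 8, 92, 69)
Output shape: (17, 369, 86, 63)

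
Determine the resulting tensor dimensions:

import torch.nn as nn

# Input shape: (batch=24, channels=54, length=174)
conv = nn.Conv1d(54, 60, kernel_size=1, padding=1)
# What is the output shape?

Input shape: (24, 54, 174)
Output shape: (24, 60, 176)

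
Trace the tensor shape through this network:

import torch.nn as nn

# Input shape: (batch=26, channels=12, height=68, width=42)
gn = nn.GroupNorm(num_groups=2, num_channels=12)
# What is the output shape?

Input shape: (26, 12, 68, 42)
Output shape: (26, 12, 68, 42)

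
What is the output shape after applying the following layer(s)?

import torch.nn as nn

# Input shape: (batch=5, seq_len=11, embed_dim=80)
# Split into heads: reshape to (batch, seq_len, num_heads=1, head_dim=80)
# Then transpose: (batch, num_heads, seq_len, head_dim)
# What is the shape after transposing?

Input shape: (5, 11, 80)
  -> after reshape: (5, 11, 1, 80)
Output shape: (5, 1, 11, 80)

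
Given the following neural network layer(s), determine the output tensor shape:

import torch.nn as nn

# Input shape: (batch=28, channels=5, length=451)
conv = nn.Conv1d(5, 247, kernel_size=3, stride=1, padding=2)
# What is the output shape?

Input shape: (28, 5, 451)
Output shape: (28, 247, 453)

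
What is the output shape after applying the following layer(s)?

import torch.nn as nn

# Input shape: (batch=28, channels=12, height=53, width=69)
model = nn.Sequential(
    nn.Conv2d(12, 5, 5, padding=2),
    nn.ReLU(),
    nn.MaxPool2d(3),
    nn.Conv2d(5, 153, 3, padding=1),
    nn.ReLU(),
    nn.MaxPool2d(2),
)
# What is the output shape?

Input shape: (28, 12, 53, 69)
  -> after first Conv2d: (28, 5, 53, 69)
  -> after first MaxPool2d: (28, 5, 17, 23)
  -> after second Conv2d: (28, 153, 17, 23)
Output shape: (28, 153, 8, 11)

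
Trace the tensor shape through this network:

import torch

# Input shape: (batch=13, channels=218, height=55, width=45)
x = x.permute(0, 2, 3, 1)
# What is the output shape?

Input shape: (13, 218, 55, 45)
Output shape: (13, 55, 45, 218)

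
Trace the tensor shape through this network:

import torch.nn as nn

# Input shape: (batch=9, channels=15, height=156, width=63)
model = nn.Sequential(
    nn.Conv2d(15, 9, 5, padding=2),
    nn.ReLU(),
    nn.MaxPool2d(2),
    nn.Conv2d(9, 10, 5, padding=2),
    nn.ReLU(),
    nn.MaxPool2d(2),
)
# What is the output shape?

Input shape: (9, 15, 156, 63)
  -> after first Conv2d: (9, 9, 156, 63)
  -> after first MaxPool2d: (9, 9, 78, 31)
  -> after second Conv2d: (9, 10, 78, 31)
Output shape: (9, 10, 39, 15)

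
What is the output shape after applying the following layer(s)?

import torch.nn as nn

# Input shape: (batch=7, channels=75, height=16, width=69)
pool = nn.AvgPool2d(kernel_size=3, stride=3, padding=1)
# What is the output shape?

Input shape: (7, 75, 16, 69)
Output shape: (7, 75, 6, 23)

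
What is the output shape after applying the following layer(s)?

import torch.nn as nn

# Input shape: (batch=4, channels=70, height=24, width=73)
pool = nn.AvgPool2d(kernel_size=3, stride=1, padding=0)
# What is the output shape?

Input shape: (4, 70, 24, 73)
Output shape: (4, 70, 22, 71)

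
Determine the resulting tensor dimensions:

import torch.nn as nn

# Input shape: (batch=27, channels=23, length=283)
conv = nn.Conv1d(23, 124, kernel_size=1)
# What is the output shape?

Input shape: (27, 23, 283)
Output shape: (27, 124, 283)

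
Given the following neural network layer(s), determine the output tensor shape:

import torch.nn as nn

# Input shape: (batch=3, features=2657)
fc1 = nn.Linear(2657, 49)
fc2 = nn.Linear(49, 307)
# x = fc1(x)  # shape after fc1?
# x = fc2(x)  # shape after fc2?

Input shape: (3, 2657)
  -> after fc1: (3, 49)
Output shape: (3, 307)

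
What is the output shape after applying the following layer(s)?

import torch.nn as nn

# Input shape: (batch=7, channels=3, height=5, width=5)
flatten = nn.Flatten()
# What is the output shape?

Input shape: (7, 3, 5, 5)
Output shape: (7, 75)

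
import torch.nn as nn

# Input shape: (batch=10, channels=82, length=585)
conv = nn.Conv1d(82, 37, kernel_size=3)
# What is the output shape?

Input shape: (10, 82, 585)
Output shape: (10, 37, 583)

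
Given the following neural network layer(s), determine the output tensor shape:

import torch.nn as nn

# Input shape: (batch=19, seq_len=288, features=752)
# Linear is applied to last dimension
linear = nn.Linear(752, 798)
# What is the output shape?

Input shape: (19, 288, 752)
Output shape: (19, 288, 798)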